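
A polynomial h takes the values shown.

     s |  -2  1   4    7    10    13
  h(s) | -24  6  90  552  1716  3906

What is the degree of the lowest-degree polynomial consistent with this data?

3

Forward differences of the values at s = -2, 1, 4, 7, 10, 13:
  h  : -24  6  90  552  1716  3906
  Δ  : 30  84  462  1164  2190
  Δ^2: 54  378  702  1026
  Δ^3: 324  324  324
  Δ^4: 0  0
  Δ^5: 0
The third differences are constant (324) and nonzero, while all higher differences vanish, so the minimal degree is 3.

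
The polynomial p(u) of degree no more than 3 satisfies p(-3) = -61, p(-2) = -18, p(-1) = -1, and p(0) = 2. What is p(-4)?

-142

Using the Lagrange interpolation formula with nodes -3, -2, -1, 0:
  L_0(u) = (u + 2)(u + 1)u / -6
  L_1(u) = (u + 3)(u + 1)u / 2
  L_2(u) = (u + 3)(u + 2)u / -2
  L_3(u) = (u + 3)(u + 2)(u + 1) / 6
Then p(u) = -61·L_0(u) - 18·L_1(u) - 1·L_2(u) + 2·L_3(u).
Expanding and collecting terms gives p(u) = 2u³ - u² + 2.
Evaluating at u = -4: p(-4) = -142.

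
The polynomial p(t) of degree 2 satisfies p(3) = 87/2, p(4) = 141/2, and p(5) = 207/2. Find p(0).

-3/2

Using the Lagrange interpolation formula with nodes 3, 4, 5:
  L_0(t) = (t - 4)(t - 5) / 2
  L_1(t) = (t - 3)(t - 5) / -1
  L_2(t) = (t - 3)(t - 4) / 2
Then p(t) = 87/2·L_0(t) + 141/2·L_1(t) + 207/2·L_2(t).
Expanding and collecting terms gives p(t) = 3t^2 + 6t - 3/2.
Evaluating at t = 0: p(0) = -3/2.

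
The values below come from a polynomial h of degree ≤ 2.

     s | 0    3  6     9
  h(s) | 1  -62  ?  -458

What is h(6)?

The 3 known points determine the degree-2 polynomial uniquely.
Write h(s) = as^2 + bs + c. Substituting each data point gives a linear system:
  c = 1
  9a + 3b + c = -62
  81a + 9b + c = -458
Solving the system yields a = -5, b = -6, c = 1.
So h(s) = -5s^2 - 6s + 1.
Then h(6) = -215.

-215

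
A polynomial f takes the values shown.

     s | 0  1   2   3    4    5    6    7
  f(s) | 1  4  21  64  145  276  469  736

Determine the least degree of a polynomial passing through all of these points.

3

Forward differences of the values at s = 0, 1, 2, 3, 4, 5, 6, 7:
  f  : 1  4  21  64  145  276  469  736
  Δ  : 3  17  43  81  131  193  267
  Δ^2: 14  26  38  50  62  74
  Δ^3: 12  12  12  12  12
  Δ^4: 0  0  0  0
  Δ^5: 0  0  0
  Δ^6: 0  0
  Δ^7: 0
The third differences are constant (12) and nonzero, while all higher differences vanish, so the minimal degree is 3.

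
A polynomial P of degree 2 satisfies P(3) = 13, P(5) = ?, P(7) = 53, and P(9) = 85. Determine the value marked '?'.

29

On equispaced nodes a degree-2 polynomial has vanishing third forward difference, so
  - P(3) + 3·P(5) - 3·P(7) + P(9) = 0.
Substituting the known values and solving for P(5):
  3·P(5) = 87
  P(5) = 29.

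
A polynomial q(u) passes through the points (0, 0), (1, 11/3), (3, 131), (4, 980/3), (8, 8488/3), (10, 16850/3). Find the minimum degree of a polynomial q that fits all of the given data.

3

Divided differences on the nodes 0, 1, 3, 4, 8, 10:
  order 0: 0  11/3  131  980/3  8488/3  16850/3
  order 1: 11/3  191/3  587/3  1877/3  4181/3
  order 2: 20  44  86  128
  order 3: 6  6  6
  order 4: 0  0
  order 5: 0
The order-3 divided differences are all 6 (nonzero) and every higher order vanishes, so the data lies on a polynomial of degree exactly 3.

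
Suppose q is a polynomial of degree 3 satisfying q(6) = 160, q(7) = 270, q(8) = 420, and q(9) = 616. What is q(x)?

q(x) = x^3 - x^2 - 4x + 4

Write q(x) = ax^3 + bx^2 + cx + d. Substituting each data point gives a linear system:
  216a + 36b + 6c + d = 160
  343a + 49b + 7c + d = 270
  512a + 64b + 8c + d = 420
  729a + 81b + 9c + d = 616
Solving the system yields a = 1, b = -1, c = -4, d = 4.
So q(x) = x^3 - x^2 - 4x + 4.
Check: q(7) = 270. ✓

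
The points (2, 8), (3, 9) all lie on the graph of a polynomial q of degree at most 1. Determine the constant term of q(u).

6

Write q(u) = au + b. Substituting each data point gives a linear system:
  2a + b = 8
  3a + b = 9
Solving the system yields a = 1, b = 6.
So q(u) = u + 6.
The constant term is 6.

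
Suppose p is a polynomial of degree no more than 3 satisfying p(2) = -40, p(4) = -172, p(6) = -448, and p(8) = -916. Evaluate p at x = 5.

Using the Lagrange interpolation formula with nodes 2, 4, 6, 8:
  L_0(x) = (x - 4)(x - 6)(x - 8) / -48
  L_1(x) = (x - 2)(x - 6)(x - 8) / 16
  L_2(x) = (x - 2)(x - 4)(x - 8) / -16
  L_3(x) = (x - 2)(x - 4)(x - 6) / 48
Then p(x) = -40·L_0(x) - 172·L_1(x) - 448·L_2(x) - 916·L_3(x).
Expanding and collecting terms gives p(x) = -x^3 - 6x^2 - 2x - 4.
Evaluating at x = 5: p(5) = -289.

-289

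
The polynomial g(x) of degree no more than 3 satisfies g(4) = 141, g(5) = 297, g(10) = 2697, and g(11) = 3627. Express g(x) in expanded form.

g(x) = 3x^3 - 3x^2 - 3

Write g(x) = ax^3 + bx^2 + cx + d. Substituting each data point gives a linear system:
  64a + 16b + 4c + d = 141
  125a + 25b + 5c + d = 297
  1000a + 100b + 10c + d = 2697
  1331a + 121b + 11c + d = 3627
Solving the system yields a = 3, b = -3, c = 0, d = -3.
So g(x) = 3x^3 - 3x^2 - 3.
Check: g(4) = 141. ✓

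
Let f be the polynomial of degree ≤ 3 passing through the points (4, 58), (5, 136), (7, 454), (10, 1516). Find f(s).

f(s) = 2s^3 - 5s^2 + s + 6

Write f(s) = as^3 + bs^2 + cs + d. Substituting each data point gives a linear system:
  64a + 16b + 4c + d = 58
  125a + 25b + 5c + d = 136
  343a + 49b + 7c + d = 454
  1000a + 100b + 10c + d = 1516
Solving the system yields a = 2, b = -5, c = 1, d = 6.
So f(s) = 2s^3 - 5s^2 + s + 6.
Check: f(4) = 58. ✓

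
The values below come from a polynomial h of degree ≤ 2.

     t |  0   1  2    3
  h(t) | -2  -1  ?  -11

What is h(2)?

The 3 known points determine the degree-2 polynomial uniquely.
Write h(t) = at^2 + bt + c. Substituting each data point gives a linear system:
  c = -2
  a + b + c = -1
  9a + 3b + c = -11
Solving the system yields a = -2, b = 3, c = -2.
So h(t) = -2t^2 + 3t - 2.
Then h(2) = -4.

-4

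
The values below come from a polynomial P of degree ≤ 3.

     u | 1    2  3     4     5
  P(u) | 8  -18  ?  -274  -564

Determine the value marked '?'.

-102

The 4 known points determine the degree-3 polynomial uniquely.
Write P(u) = au^3 + bu^2 + cu + d. Substituting each data point gives a linear system:
  a + b + c + d = 8
  8a + 4b + 2c + d = -18
  64a + 16b + 4c + d = -274
  125a + 25b + 5c + d = -564
Solving the system yields a = -5, b = 1, c = 6, d = 6.
So P(u) = -5u³ + u² + 6u + 6.
Then P(3) = -102.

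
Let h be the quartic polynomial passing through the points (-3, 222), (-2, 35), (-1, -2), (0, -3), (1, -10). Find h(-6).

3903

Write h(t) = at^4 + bt^3 + ct^2 + dt + e. Substituting each data point gives a linear system:
  81a - 27b + 9c - 3d + e = 222
  16a - 8b + 4c - 2d + e = 35
  a - b + c - d + e = -2
  e = -3
  a + b + c + d + e = -10
Solving the system yields a = 3, b = -1, c = -6, d = -3, e = -3.
So h(t) = 3t^4 - t^3 - 6t^2 - 3t - 3.
Then h(-6) = 3903.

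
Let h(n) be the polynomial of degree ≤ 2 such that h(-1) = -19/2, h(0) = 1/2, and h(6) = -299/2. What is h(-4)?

Using the Lagrange interpolation formula with nodes -1, 0, 6:
  L_0(n) = n(n - 6) / 7
  L_1(n) = (n + 1)(n - 6) / -6
  L_2(n) = (n + 1)n / 42
Then h(n) = -19/2·L_0(n) + 1/2·L_1(n) - 299/2·L_2(n).
Expanding and collecting terms gives h(n) = -5n² + 5n + 1/2.
Evaluating at n = -4: h(-4) = -199/2.

-199/2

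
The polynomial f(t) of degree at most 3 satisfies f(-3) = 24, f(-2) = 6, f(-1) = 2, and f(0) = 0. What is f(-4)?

68

Using the Lagrange interpolation formula with nodes -3, -2, -1, 0:
  L_0(t) = (t + 2)(t + 1)t / -6
  L_1(t) = (t + 3)(t + 1)t / 2
  L_2(t) = (t + 3)(t + 2)t / -2
  L_3(t) = (t + 3)(t + 2)(t + 1) / 6
Then f(t) = 24·L_0(t) + 6·L_1(t) + 2·L_2(t) + 0·L_3(t).
Expanding and collecting terms gives f(t) = -2t³ - 5t² - 5t.
Evaluating at t = -4: f(-4) = 68.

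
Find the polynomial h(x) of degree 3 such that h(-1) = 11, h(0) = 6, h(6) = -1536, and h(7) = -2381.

Write h(x) = ax^3 + bx^2 + cx + d. Substituting each data point gives a linear system:
  -a + b - c + d = 11
  d = 6
  216a + 36b + 6c + d = -1536
  343a + 49b + 7c + d = -2381
Solving the system yields a = -6, b = -6, c = -5, d = 6.
So h(x) = -6x^3 - 6x^2 - 5x + 6.
Check: h(6) = -1536. ✓

h(x) = -6x^3 - 6x^2 - 5x + 6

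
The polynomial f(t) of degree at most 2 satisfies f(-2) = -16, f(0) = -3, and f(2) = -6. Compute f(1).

Write f(t) = at^2 + bt + c. Substituting each data point gives a linear system:
  4a - 2b + c = -16
  c = -3
  4a + 2b + c = -6
Solving the system yields a = -2, b = 5/2, c = -3.
So f(t) = -2t^2 + (5/2)t - 3.
Then f(1) = -5/2.

-5/2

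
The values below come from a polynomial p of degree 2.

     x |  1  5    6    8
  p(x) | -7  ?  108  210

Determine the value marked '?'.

The 3 known points determine the degree-2 polynomial uniquely.
Write p(x) = ax^2 + bx + c. Substituting each data point gives a linear system:
  a + b + c = -7
  36a + 6b + c = 108
  64a + 8b + c = 210
Solving the system yields a = 4, b = -5, c = -6.
So p(x) = 4x^2 - 5x - 6.
Then p(5) = 69.

69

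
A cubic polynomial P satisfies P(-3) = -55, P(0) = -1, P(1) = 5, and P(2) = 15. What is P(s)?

P(s) = s^3 - s^2 + 6s - 1

Write P(s) = as^3 + bs^2 + cs + d. Substituting each data point gives a linear system:
  -27a + 9b - 3c + d = -55
  d = -1
  a + b + c + d = 5
  8a + 4b + 2c + d = 15
Solving the system yields a = 1, b = -1, c = 6, d = -1.
So P(s) = s^3 - s^2 + 6s - 1.
Check: P(-3) = -55. ✓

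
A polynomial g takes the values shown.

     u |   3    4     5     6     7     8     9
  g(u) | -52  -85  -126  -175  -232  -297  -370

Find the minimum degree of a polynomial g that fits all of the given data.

2

Forward differences of the values at u = 3, 4, 5, 6, 7, 8, 9:
  g  : -52  -85  -126  -175  -232  -297  -370
  Δ  : -33  -41  -49  -57  -65  -73
  Δ^2: -8  -8  -8  -8  -8
  Δ^3: 0  0  0  0
  Δ^4: 0  0  0
  Δ^5: 0  0
  Δ^6: 0
The second differences are constant (-8) and nonzero, while all higher differences vanish, so the minimal degree is 2.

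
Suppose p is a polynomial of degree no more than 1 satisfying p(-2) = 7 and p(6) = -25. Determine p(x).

Write p(x) = ax + b. Substituting each data point gives a linear system:
  -2a + b = 7
  6a + b = -25
Solving the system yields a = -4, b = -1.
So p(x) = -4x - 1.
Check: p(6) = -25. ✓

p(x) = -4x - 1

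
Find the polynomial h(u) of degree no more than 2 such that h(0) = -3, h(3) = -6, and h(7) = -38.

h(u) = -u^2 + 2u - 3

Write h(u) = au^2 + bu + c. Substituting each data point gives a linear system:
  c = -3
  9a + 3b + c = -6
  49a + 7b + c = -38
Solving the system yields a = -1, b = 2, c = -3.
So h(u) = -u^2 + 2u - 3.
Check: h(0) = -3. ✓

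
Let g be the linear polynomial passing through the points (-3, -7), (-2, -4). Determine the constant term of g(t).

Write g(t) = at + b. Substituting each data point gives a linear system:
  -3a + b = -7
  -2a + b = -4
Solving the system yields a = 3, b = 2.
So g(t) = 3t + 2.
The constant term is 2.

2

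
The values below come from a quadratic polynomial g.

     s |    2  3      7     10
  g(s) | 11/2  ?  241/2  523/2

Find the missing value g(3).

The 3 known points determine the degree-2 polynomial uniquely.
Write g(s) = as^2 + bs + c. Substituting each data point gives a linear system:
  4a + 2b + c = 11/2
  49a + 7b + c = 241/2
  100a + 10b + c = 523/2
Solving the system yields a = 3, b = -4, c = 3/2.
So g(s) = 3s^2 - 4s + 3/2.
Then g(3) = 33/2.

33/2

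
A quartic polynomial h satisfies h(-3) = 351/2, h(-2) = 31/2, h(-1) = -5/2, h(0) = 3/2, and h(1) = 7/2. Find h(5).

Write h(s) = as^4 + bs^3 + cs^2 + ds + e. Substituting each data point gives a linear system:
  81a - 27b + 9c - 3d + e = 351/2
  16a - 8b + 4c - 2d + e = 31/2
  a - b + c - d + e = -5/2
  e = 3/2
  a + b + c + d + e = 7/2
Solving the system yields a = 4, b = 4, c = -5, d = -1, e = 3/2.
So h(s) = 4s^4 + 4s^3 - 5s^2 - s + 3/2.
Then h(5) = 5743/2.

5743/2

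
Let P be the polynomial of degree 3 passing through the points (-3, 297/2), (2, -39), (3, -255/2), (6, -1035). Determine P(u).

Write P(u) = au^3 + bu^2 + cu + d. Substituting each data point gives a linear system:
  -27a + 9b - 3c + d = 297/2
  8a + 4b + 2c + d = -39
  27a + 9b + 3c + d = -255/2
  216a + 36b + 6c + d = -1035
Solving the system yields a = -5, b = 3/2, c = -1, d = -3.
So P(u) = -5u³ + (3/2)u² - u - 3.
Check: P(2) = -39. ✓

P(u) = -5u^3 + (3/2)u^2 - u - 3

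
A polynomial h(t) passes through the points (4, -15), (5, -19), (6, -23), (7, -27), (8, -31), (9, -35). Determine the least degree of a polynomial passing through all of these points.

Forward differences of the values at t = 4, 5, 6, 7, 8, 9:
  h  : -15  -19  -23  -27  -31  -35
  Δ  : -4  -4  -4  -4  -4
  Δ^2: 0  0  0  0
  Δ^3: 0  0  0
  Δ^4: 0  0
  Δ^5: 0
The first differences are constant (-4) and nonzero, while all higher differences vanish, so the minimal degree is 1.

1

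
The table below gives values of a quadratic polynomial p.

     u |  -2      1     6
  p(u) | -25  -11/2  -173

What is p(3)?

Using the Lagrange interpolation formula with nodes -2, 1, 6:
  L_0(u) = (u - 1)(u - 6) / 24
  L_1(u) = (u + 2)(u - 6) / -15
  L_2(u) = (u + 2)(u - 1) / 40
Then p(u) = -25·L_0(u) - 11/2·L_1(u) - 173·L_2(u).
Expanding and collecting terms gives p(u) = -5u^2 + (3/2)u - 2.
Evaluating at u = 3: p(3) = -85/2.

-85/2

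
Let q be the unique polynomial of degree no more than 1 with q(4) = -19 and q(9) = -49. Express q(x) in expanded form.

Using the Lagrange interpolation formula with nodes 4, 9:
  L_0(x) = (x - 9) / -5
  L_1(x) = (x - 4) / 5
Then q(x) = -19·L_0(x) - 49·L_1(x).
Expanding and collecting terms gives q(x) = -6x + 5.
Check: q(9) = -49. ✓

q(x) = -6x + 5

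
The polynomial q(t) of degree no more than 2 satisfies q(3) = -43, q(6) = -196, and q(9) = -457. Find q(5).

-133

Write q(t) = at^2 + bt + c. Substituting each data point gives a linear system:
  9a + 3b + c = -43
  36a + 6b + c = -196
  81a + 9b + c = -457
Solving the system yields a = -6, b = 3, c = 2.
So q(t) = -6t² + 3t + 2.
Then q(5) = -133.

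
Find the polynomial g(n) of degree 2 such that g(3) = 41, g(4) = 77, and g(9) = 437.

g(n) = 6n^2 - 6n + 5

Using the Lagrange interpolation formula with nodes 3, 4, 9:
  L_0(n) = (n - 4)(n - 9) / 6
  L_1(n) = (n - 3)(n - 9) / -5
  L_2(n) = (n - 3)(n - 4) / 30
Then g(n) = 41·L_0(n) + 77·L_1(n) + 437·L_2(n).
Expanding and collecting terms gives g(n) = 6n^2 - 6n + 5.
Check: g(3) = 41. ✓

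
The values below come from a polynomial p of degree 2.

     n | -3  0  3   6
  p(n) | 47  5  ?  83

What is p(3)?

On equispaced nodes a degree-2 polynomial has vanishing third forward difference, so
  - p(-3) + 3·p(0) - 3·p(3) + p(6) = 0.
Substituting the known values and solving for p(3):
  -3·p(3) = -51
  p(3) = 17.

17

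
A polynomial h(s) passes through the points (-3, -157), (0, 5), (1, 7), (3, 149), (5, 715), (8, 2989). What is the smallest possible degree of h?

Divided differences on the nodes -3, 0, 1, 3, 5, 8:
  order 0: -157  5  7  149  715  2989
  order 1: 54  2  71  283  758
  order 2: -13  23  53  95
  order 3: 6  6  6
  order 4: 0  0
  order 5: 0
The order-3 divided differences are all 6 (nonzero) and every higher order vanishes, so the data lies on a polynomial of degree exactly 3.

3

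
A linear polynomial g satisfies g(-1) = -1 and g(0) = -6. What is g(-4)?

14

Using the Lagrange interpolation formula with nodes -1, 0:
  L_0(x) = x / -1
  L_1(x) = (x + 1) / 1
Then g(x) = -1·L_0(x) - 6·L_1(x).
Expanding and collecting terms gives g(x) = -5x - 6.
Evaluating at x = -4: g(-4) = 14.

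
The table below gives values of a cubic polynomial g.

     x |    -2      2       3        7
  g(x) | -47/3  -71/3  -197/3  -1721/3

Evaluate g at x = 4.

-407/3

Write g(x) = ax^3 + bx^2 + cx + d. Substituting each data point gives a linear system:
  -8a + 4b - 2c + d = -47/3
  8a + 4b + 2c + d = -71/3
  27a + 9b + 3c + d = -197/3
  343a + 49b + 7c + d = -1721/3
Solving the system yields a = -1, b = -5, c = 2, d = 1/3.
So g(x) = -x^3 - 5x^2 + 2x + 1/3.
Then g(4) = -407/3.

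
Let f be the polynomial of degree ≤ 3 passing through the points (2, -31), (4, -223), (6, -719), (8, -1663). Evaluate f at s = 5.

-424

Using the Lagrange interpolation formula with nodes 2, 4, 6, 8:
  L_0(s) = (s - 4)(s - 6)(s - 8) / -48
  L_1(s) = (s - 2)(s - 6)(s - 8) / 16
  L_2(s) = (s - 2)(s - 4)(s - 8) / -16
  L_3(s) = (s - 2)(s - 4)(s - 6) / 48
Then f(s) = -31·L_0(s) - 223·L_1(s) - 719·L_2(s) - 1663·L_3(s).
Expanding and collecting terms gives f(s) = -3s³ - 2s² + 1.
Evaluating at s = 5: f(5) = -424.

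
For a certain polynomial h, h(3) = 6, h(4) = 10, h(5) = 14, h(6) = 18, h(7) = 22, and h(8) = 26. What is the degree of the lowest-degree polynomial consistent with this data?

1

Forward differences of the values at n = 3, 4, 5, 6, 7, 8:
  h  : 6  10  14  18  22  26
  Δ  : 4  4  4  4  4
  Δ^2: 0  0  0  0
  Δ^3: 0  0  0
  Δ^4: 0  0
  Δ^5: 0
The first differences are constant (4) and nonzero, while all higher differences vanish, so the minimal degree is 1.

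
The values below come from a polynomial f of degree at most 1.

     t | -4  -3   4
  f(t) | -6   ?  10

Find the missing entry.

-4

The 2 known points determine the degree-1 polynomial uniquely.
Write f(t) = at + b. Substituting each data point gives a linear system:
  -4a + b = -6
  4a + b = 10
Solving the system yields a = 2, b = 2.
So f(t) = 2t + 2.
Then f(-3) = -4.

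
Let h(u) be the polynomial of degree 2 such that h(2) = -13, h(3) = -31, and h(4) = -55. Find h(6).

Write h(u) = au^2 + bu + c. Substituting each data point gives a linear system:
  4a + 2b + c = -13
  9a + 3b + c = -31
  16a + 4b + c = -55
Solving the system yields a = -3, b = -3, c = 5.
So h(u) = -3u² - 3u + 5.
Then h(6) = -121.

-121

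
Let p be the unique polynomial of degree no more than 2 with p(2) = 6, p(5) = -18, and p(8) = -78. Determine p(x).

Write p(x) = ax^2 + bx + c. Substituting each data point gives a linear system:
  4a + 2b + c = 6
  25a + 5b + c = -18
  64a + 8b + c = -78
Solving the system yields a = -2, b = 6, c = 2.
So p(x) = -2x^2 + 6x + 2.
Check: p(5) = -18. ✓

p(x) = -2x^2 + 6x + 2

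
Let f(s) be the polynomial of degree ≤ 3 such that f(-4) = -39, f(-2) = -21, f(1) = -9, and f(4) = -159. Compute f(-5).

-33

Using the Lagrange interpolation formula with nodes -4, -2, 1, 4:
  L_0(s) = (s + 2)(s - 1)(s - 4) / -80
  L_1(s) = (s + 4)(s - 1)(s - 4) / 36
  L_2(s) = (s + 4)(s + 2)(s - 4) / -45
  L_3(s) = (s + 4)(s + 2)(s - 1) / 144
Then f(s) = -39·L_0(s) - 21·L_1(s) - 9·L_2(s) - 159·L_3(s).
Expanding and collecting terms gives f(s) = -s^3 - 6s^2 + s - 3.
Evaluating at s = -5: f(-5) = -33.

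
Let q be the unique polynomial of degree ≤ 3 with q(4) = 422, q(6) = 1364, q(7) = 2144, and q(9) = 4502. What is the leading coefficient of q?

6

Write q(n) = an^3 + bn^2 + cn + d. Substituting each data point gives a linear system:
  64a + 16b + 4c + d = 422
  216a + 36b + 6c + d = 1364
  343a + 49b + 7c + d = 2144
  729a + 81b + 9c + d = 4502
Solving the system yields a = 6, b = 1, c = 5, d = 2.
So q(n) = 6n^3 + n^2 + 5n + 2.
The leading coefficient is 6.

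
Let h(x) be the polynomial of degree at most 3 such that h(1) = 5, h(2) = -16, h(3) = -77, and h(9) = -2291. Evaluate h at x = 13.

-6847

Using the Lagrange interpolation formula with nodes 1, 2, 3, 9:
  L_0(x) = (x - 2)(x - 3)(x - 9) / -16
  L_1(x) = (x - 1)(x - 3)(x - 9) / 7
  L_2(x) = (x - 1)(x - 2)(x - 9) / -12
  L_3(x) = (x - 1)(x - 2)(x - 3) / 336
Then h(x) = 5·L_0(x) - 16·L_1(x) - 77·L_2(x) - 2291·L_3(x).
Expanding and collecting terms gives h(x) = -3x^3 - 2x^2 + 6x + 4.
Evaluating at x = 13: h(13) = -6847.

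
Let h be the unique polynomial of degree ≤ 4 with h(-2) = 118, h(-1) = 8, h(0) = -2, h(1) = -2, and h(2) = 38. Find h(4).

Write h(x) = ax^4 + bx^3 + cx^2 + dx + e. Substituting each data point gives a linear system:
  16a - 8b + 4c - 2d + e = 118
  a - b + c - d + e = 8
  e = -2
  a + b + c + d + e = -2
  16a + 8b + 4c + 2d + e = 38
Solving the system yields a = 5, b = -5, c = 0, d = 0, e = -2.
So h(x) = 5x^4 - 5x^3 - 2.
Then h(4) = 958.

958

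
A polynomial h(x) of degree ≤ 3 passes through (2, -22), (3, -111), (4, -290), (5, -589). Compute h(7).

Using the Lagrange interpolation formula with nodes 2, 3, 4, 5:
  L_0(x) = (x - 3)(x - 4)(x - 5) / -6
  L_1(x) = (x - 2)(x - 4)(x - 5) / 2
  L_2(x) = (x - 2)(x - 3)(x - 5) / -2
  L_3(x) = (x - 2)(x - 3)(x - 4) / 6
Then h(x) = -22·L_0(x) - 111·L_1(x) - 290·L_2(x) - 589·L_3(x).
Expanding and collecting terms gives h(x) = -5x³ + 6x + 6.
Evaluating at x = 7: h(7) = -1667.

-1667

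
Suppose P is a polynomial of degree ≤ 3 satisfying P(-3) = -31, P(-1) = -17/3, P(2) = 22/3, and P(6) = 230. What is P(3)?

Using the Lagrange interpolation formula with nodes -3, -1, 2, 6:
  L_0(s) = (s + 1)(s - 2)(s - 6) / -90
  L_1(s) = (s + 3)(s - 2)(s - 6) / 42
  L_2(s) = (s + 3)(s + 1)(s - 6) / -60
  L_3(s) = (s + 3)(s + 1)(s - 2) / 252
Then P(s) = -31·L_0(s) - 17/3·L_1(s) + 22/3·L_2(s) + 230·L_3(s).
Expanding and collecting terms gives P(s) = s^3 + (1/3)s^2 + s - 4.
Evaluating at s = 3: P(3) = 29.

29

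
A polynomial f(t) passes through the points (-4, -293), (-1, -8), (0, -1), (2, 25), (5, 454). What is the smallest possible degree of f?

3

Divided differences on the nodes -4, -1, 0, 2, 5:
  order 0: -293  -8  -1  25  454
  order 1: 95  7  13  143
  order 2: -22  2  26
  order 3: 4  4
  order 4: 0
The order-3 divided differences are all 4 (nonzero) and every higher order vanishes, so the data lies on a polynomial of degree exactly 3.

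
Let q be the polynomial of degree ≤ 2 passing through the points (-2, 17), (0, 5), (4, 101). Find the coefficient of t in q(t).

Write q(t) = at^2 + bt + c. Substituting each data point gives a linear system:
  4a - 2b + c = 17
  c = 5
  16a + 4b + c = 101
Solving the system yields a = 5, b = 4, c = 5.
So q(t) = 5t² + 4t + 5.
The coefficient of t is 4.

4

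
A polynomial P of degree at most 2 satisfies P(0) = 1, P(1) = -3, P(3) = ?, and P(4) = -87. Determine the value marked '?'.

-47

The 3 known points determine the degree-2 polynomial uniquely.
Write P(n) = an^2 + bn + c. Substituting each data point gives a linear system:
  c = 1
  a + b + c = -3
  16a + 4b + c = -87
Solving the system yields a = -6, b = 2, c = 1.
So P(n) = -6n² + 2n + 1.
Then P(3) = -47.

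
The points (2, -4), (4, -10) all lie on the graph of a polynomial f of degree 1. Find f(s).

Using the Lagrange interpolation formula with nodes 2, 4:
  L_0(s) = (s - 4) / -2
  L_1(s) = (s - 2) / 2
Then f(s) = -4·L_0(s) - 10·L_1(s).
Expanding and collecting terms gives f(s) = -3s + 2.
Check: f(2) = -4. ✓

f(s) = -3s + 2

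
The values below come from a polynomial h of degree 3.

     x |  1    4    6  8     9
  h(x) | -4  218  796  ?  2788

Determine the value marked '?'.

1942

The 4 known points determine the degree-3 polynomial uniquely.
Write h(x) = ax^3 + bx^2 + cx + d. Substituting each data point gives a linear system:
  a + b + c + d = -4
  64a + 16b + 4c + d = 218
  216a + 36b + 6c + d = 796
  729a + 81b + 9c + d = 2788
Solving the system yields a = 4, b = -1, c = -5, d = -2.
So h(x) = 4x^3 - x^2 - 5x - 2.
Then h(8) = 1942.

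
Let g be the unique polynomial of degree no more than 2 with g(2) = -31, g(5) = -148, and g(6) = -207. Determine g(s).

g(s) = -5s^2 - 4s - 3

Using the Lagrange interpolation formula with nodes 2, 5, 6:
  L_0(s) = (s - 5)(s - 6) / 12
  L_1(s) = (s - 2)(s - 6) / -3
  L_2(s) = (s - 2)(s - 5) / 4
Then g(s) = -31·L_0(s) - 148·L_1(s) - 207·L_2(s).
Expanding and collecting terms gives g(s) = -5s² - 4s - 3.
Check: g(6) = -207. ✓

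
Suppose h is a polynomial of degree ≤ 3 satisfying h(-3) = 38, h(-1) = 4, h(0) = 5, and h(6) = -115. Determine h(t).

Write h(t) = at^3 + bt^2 + ct + d. Substituting each data point gives a linear system:
  -27a + 9b - 3c + d = 38
  -a + b - c + d = 4
  d = 5
  216a + 36b + 6c + d = -115
Solving the system yields a = -1, b = 2, c = 4, d = 5.
So h(t) = -t³ + 2t² + 4t + 5.
Check: h(6) = -115. ✓

h(t) = -t^3 + 2t^2 + 4t + 5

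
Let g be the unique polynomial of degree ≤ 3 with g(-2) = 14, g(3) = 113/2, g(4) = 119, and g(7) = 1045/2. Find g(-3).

35/2

Using the Lagrange interpolation formula with nodes -2, 3, 4, 7:
  L_0(u) = (u - 3)(u - 4)(u - 7) / -270
  L_1(u) = (u + 2)(u - 4)(u - 7) / 20
  L_2(u) = (u + 2)(u - 3)(u - 7) / -18
  L_3(u) = (u + 2)(u - 3)(u - 4) / 108
Then g(u) = 14·L_0(u) + 113/2·L_1(u) + 119·L_2(u) + 1045/2·L_3(u).
Expanding and collecting terms gives g(u) = u^3 + 4u^2 - (5/2)u + 1.
Evaluating at u = -3: g(-3) = 35/2.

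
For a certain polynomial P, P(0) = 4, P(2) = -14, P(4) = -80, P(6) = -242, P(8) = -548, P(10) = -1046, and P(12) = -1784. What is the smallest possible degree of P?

3

Forward differences of the values at s = 0, 2, 4, 6, 8, 10, 12:
  P  : 4  -14  -80  -242  -548  -1046  -1784
  Δ  : -18  -66  -162  -306  -498  -738
  Δ^2: -48  -96  -144  -192  -240
  Δ^3: -48  -48  -48  -48
  Δ^4: 0  0  0
  Δ^5: 0  0
  Δ^6: 0
The third differences are constant (-48) and nonzero, while all higher differences vanish, so the minimal degree is 3.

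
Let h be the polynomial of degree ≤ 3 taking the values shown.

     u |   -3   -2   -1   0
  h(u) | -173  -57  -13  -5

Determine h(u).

Using the Lagrange interpolation formula with nodes -3, -2, -1, 0:
  L_0(u) = (u + 2)(u + 1)u / -6
  L_1(u) = (u + 3)(u + 1)u / 2
  L_2(u) = (u + 3)(u + 2)u / -2
  L_3(u) = (u + 3)(u + 2)(u + 1) / 6
Then h(u) = -173·L_0(u) - 57·L_1(u) - 13·L_2(u) - 5·L_3(u).
Expanding and collecting terms gives h(u) = 6u^3 + 2u - 5.
Check: h(-1) = -13. ✓

h(u) = 6u^3 + 2u - 5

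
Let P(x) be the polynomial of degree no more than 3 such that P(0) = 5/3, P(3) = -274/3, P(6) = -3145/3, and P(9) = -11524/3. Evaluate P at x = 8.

-7939/3

Write P(x) = ax^3 + bx^2 + cx + d. Substituting each data point gives a linear system:
  d = 5/3
  27a + 9b + 3c + d = -274/3
  216a + 36b + 6c + d = -3145/3
  729a + 81b + 9c + d = -11524/3
Solving the system yields a = -6, b = 6, c = 5, d = 5/3.
So P(x) = -6x³ + 6x² + 5x + 5/3.
Then P(8) = -7939/3.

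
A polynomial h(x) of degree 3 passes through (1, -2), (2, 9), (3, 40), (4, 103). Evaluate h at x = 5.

210

Forward differences of the values at x = 1, 2, 3, 4:
  h  : -2  9  40  103
  Δ  : 11  31  63
  Δ^2: 20  32
  Δ^3: 12
The third differences are constant, confirming degree 3.
Interpolating (Newton forward form) and evaluating at x = 5 gives h(5) = 210.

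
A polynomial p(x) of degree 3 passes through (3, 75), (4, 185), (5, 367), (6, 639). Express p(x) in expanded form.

Using the Lagrange interpolation formula with nodes 3, 4, 5, 6:
  L_0(x) = (x - 4)(x - 5)(x - 6) / -6
  L_1(x) = (x - 3)(x - 5)(x - 6) / 2
  L_2(x) = (x - 3)(x - 4)(x - 6) / -2
  L_3(x) = (x - 3)(x - 4)(x - 5) / 6
Then p(x) = 75·L_0(x) + 185·L_1(x) + 367·L_2(x) + 639·L_3(x).
Expanding and collecting terms gives p(x) = 3x^3 - x - 3.
Check: p(4) = 185. ✓

p(x) = 3x^3 - x - 3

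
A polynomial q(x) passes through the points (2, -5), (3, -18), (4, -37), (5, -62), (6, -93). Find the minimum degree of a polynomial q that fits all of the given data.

Forward differences of the values at x = 2, 3, 4, 5, 6:
  q  : -5  -18  -37  -62  -93
  Δ  : -13  -19  -25  -31
  Δ^2: -6  -6  -6
  Δ^3: 0  0
  Δ^4: 0
The second differences are constant (-6) and nonzero, while all higher differences vanish, so the minimal degree is 2.

2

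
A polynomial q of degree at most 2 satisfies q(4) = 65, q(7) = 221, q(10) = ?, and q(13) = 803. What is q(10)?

467

The 3 known points determine the degree-2 polynomial uniquely.
Write q(x) = ax^2 + bx + c. Substituting each data point gives a linear system:
  16a + 4b + c = 65
  49a + 7b + c = 221
  169a + 13b + c = 803
Solving the system yields a = 5, b = -3, c = -3.
So q(x) = 5x^2 - 3x - 3.
Then q(10) = 467.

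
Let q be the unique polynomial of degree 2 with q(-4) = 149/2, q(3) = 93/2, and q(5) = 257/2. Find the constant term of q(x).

-3/2

Write q(x) = ax^2 + bx + c. Substituting each data point gives a linear system:
  16a - 4b + c = 149/2
  9a + 3b + c = 93/2
  25a + 5b + c = 257/2
Solving the system yields a = 5, b = 1, c = -3/2.
So q(x) = 5x^2 + x - 3/2.
The constant term is -3/2.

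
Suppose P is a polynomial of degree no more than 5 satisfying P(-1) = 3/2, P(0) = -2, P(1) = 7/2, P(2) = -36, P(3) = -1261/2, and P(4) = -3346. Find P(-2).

212

Using the Lagrange interpolation formula with nodes -1, 0, 1, 2, 3, 4:
  L_0(n) = n(n - 1)(n - 2)(n - 3)(n - 4) / -120
  L_1(n) = (n + 1)(n - 1)(n - 2)(n - 3)(n - 4) / 24
  L_2(n) = (n + 1)n(n - 2)(n - 3)(n - 4) / -12
  L_3(n) = (n + 1)n(n - 1)(n - 3)(n - 4) / 12
  L_4(n) = (n + 1)n(n - 1)(n - 2)(n - 4) / -24
  L_5(n) = (n + 1)n(n - 1)(n - 2)(n - 3) / 120
Then P(n) = 3/2·L_0(n) - 2·L_1(n) + 7/2·L_2(n) - 36·L_3(n) - 1261/2·L_4(n) - 3346·L_5(n).
Expanding and collecting terms gives P(n) = -5n^5 + 6n^4 + 4n^3 - (3/2)n^2 + 2n - 2.
Evaluating at n = -2: P(-2) = 212.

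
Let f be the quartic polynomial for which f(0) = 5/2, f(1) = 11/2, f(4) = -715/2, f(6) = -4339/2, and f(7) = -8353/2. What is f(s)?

Write f(s) = as^4 + bs^3 + cs^2 + ds + e. Substituting each data point gives a linear system:
  e = 5/2
  a + b + c + d + e = 11/2
  256a + 64b + 16c + 4d + e = -715/2
  1296a + 216b + 36c + 6d + e = -4339/2
  2401a + 343b + 49c + 7d + e = -8353/2
Solving the system yields a = -2, b = 1, c = 6, d = -2, e = 5/2.
So f(s) = -2s^4 + s^3 + 6s^2 - 2s + 5/2.
Check: f(1) = 11/2. ✓

f(s) = -2s^4 + s^3 + 6s^2 - 2s + 5/2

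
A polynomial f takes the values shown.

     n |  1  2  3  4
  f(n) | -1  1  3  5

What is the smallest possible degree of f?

1

Forward differences of the values at n = 1, 2, 3, 4:
  f  : -1  1  3  5
  Δ  : 2  2  2
  Δ^2: 0  0
  Δ^3: 0
The first differences are constant (2) and nonzero, while all higher differences vanish, so the minimal degree is 1.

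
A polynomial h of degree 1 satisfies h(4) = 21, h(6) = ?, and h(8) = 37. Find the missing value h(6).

On equispaced nodes a degree-1 polynomial has vanishing second forward difference, so
  h(4) - 2·h(6) + h(8) = 0.
Substituting the known values and solving for h(6):
  -2·h(6) = -58
  h(6) = 29.

29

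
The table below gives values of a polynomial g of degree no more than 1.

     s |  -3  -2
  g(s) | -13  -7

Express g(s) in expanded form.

Using the Lagrange interpolation formula with nodes -3, -2:
  L_0(s) = (s + 2) / -1
  L_1(s) = (s + 3) / 1
Then g(s) = -13·L_0(s) - 7·L_1(s).
Expanding and collecting terms gives g(s) = 6s + 5.
Check: g(-3) = -13. ✓

g(s) = 6s + 5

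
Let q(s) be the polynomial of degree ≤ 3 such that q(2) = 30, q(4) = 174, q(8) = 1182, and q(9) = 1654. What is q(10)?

Write q(s) = as^3 + bs^2 + cs + d. Substituting each data point gives a linear system:
  8a + 4b + 2c + d = 30
  64a + 16b + 4c + d = 174
  512a + 64b + 8c + d = 1182
  729a + 81b + 9c + d = 1654
Solving the system yields a = 2, b = 2, c = 4, d = -2.
So q(s) = 2s^3 + 2s^2 + 4s - 2.
Then q(10) = 2238.

2238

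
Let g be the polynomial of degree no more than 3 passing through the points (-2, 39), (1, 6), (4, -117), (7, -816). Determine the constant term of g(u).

3

Write g(u) = au^3 + bu^2 + cu + d. Substituting each data point gives a linear system:
  -8a + 4b - 2c + d = 39
  a + b + c + d = 6
  64a + 16b + 4c + d = -117
  343a + 49b + 7c + d = -816
Solving the system yields a = -3, b = 4, c = 2, d = 3.
So g(u) = -3u³ + 4u² + 2u + 3.
The constant term is 3.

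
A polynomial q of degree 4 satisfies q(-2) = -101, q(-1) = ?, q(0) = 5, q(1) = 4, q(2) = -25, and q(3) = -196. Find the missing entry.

On equispaced nodes a degree-4 polynomial has vanishing fifth forward difference, so
  - q(-2) + 5·q(-1) - 10·q(0) + 10·q(1) - 5·q(2) + q(3) = 0.
Substituting the known values and solving for q(-1):
  5·q(-1) = -20
  q(-1) = -4.

-4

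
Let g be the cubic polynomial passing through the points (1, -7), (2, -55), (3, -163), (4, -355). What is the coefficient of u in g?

Write g(u) = au^3 + bu^2 + cu + d. Substituting each data point gives a linear system:
  a + b + c + d = -7
  8a + 4b + 2c + d = -55
  27a + 9b + 3c + d = -163
  64a + 16b + 4c + d = -355
Solving the system yields a = -4, b = -6, c = -2, d = 5.
So g(u) = -4u^3 - 6u^2 - 2u + 5.
The coefficient of u is -2.

-2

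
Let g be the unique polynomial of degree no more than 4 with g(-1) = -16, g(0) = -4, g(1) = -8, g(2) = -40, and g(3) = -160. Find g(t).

g(t) = -2t^4 + 2t^3 - 6t^2 + 2t - 4

Write g(t) = at^4 + bt^3 + ct^2 + dt + e. Substituting each data point gives a linear system:
  a - b + c - d + e = -16
  e = -4
  a + b + c + d + e = -8
  16a + 8b + 4c + 2d + e = -40
  81a + 27b + 9c + 3d + e = -160
Solving the system yields a = -2, b = 2, c = -6, d = 2, e = -4.
So g(t) = -2t⁴ + 2t³ - 6t² + 2t - 4.
Check: g(0) = -4. ✓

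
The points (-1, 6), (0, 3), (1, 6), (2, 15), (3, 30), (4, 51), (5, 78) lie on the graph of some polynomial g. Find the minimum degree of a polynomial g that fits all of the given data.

2

Forward differences of the values at s = -1, 0, 1, 2, 3, 4, 5:
  g  : 6  3  6  15  30  51  78
  Δ  : -3  3  9  15  21  27
  Δ^2: 6  6  6  6  6
  Δ^3: 0  0  0  0
  Δ^4: 0  0  0
  Δ^5: 0  0
  Δ^6: 0
The second differences are constant (6) and nonzero, while all higher differences vanish, so the minimal degree is 2.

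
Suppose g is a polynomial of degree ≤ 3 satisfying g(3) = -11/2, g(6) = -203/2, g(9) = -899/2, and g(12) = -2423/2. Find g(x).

g(x) = -x^3 + 4x^2 - 5x + 1/2

Using the Lagrange interpolation formula with nodes 3, 6, 9, 12:
  L_0(x) = (x - 6)(x - 9)(x - 12) / -162
  L_1(x) = (x - 3)(x - 9)(x - 12) / 54
  L_2(x) = (x - 3)(x - 6)(x - 12) / -54
  L_3(x) = (x - 3)(x - 6)(x - 9) / 162
Then g(x) = -11/2·L_0(x) - 203/2·L_1(x) - 899/2·L_2(x) - 2423/2·L_3(x).
Expanding and collecting terms gives g(x) = -x^3 + 4x^2 - 5x + 1/2.
Check: g(12) = -2423/2. ✓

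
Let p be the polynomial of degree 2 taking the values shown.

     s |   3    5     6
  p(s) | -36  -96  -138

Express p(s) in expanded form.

p(s) = -4s^2 + 2s - 6

Write p(s) = as^2 + bs + c. Substituting each data point gives a linear system:
  9a + 3b + c = -36
  25a + 5b + c = -96
  36a + 6b + c = -138
Solving the system yields a = -4, b = 2, c = -6.
So p(s) = -4s² + 2s - 6.
Check: p(6) = -138. ✓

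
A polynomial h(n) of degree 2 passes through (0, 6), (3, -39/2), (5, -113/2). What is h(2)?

-7

Using the Lagrange interpolation formula with nodes 0, 3, 5:
  L_0(n) = (n - 3)(n - 5) / 15
  L_1(n) = n(n - 5) / -6
  L_2(n) = n(n - 3) / 10
Then h(n) = 6·L_0(n) - 39/2·L_1(n) - 113/2·L_2(n).
Expanding and collecting terms gives h(n) = -2n^2 - (5/2)n + 6.
Evaluating at n = 2: h(2) = -7.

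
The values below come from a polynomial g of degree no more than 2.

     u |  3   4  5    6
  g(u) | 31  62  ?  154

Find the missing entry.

103

The 3 known points determine the degree-2 polynomial uniquely.
Write g(u) = au^2 + bu + c. Substituting each data point gives a linear system:
  9a + 3b + c = 31
  16a + 4b + c = 62
  36a + 6b + c = 154
Solving the system yields a = 5, b = -4, c = -2.
So g(u) = 5u^2 - 4u - 2.
Then g(5) = 103.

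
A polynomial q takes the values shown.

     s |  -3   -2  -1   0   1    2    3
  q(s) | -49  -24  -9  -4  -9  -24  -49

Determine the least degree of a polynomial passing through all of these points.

2

Forward differences of the values at s = -3, -2, -1, 0, 1, 2, 3:
  q  : -49  -24  -9  -4  -9  -24  -49
  Δ  : 25  15  5  -5  -15  -25
  Δ^2: -10  -10  -10  -10  -10
  Δ^3: 0  0  0  0
  Δ^4: 0  0  0
  Δ^5: 0  0
  Δ^6: 0
The second differences are constant (-10) and nonzero, while all higher differences vanish, so the minimal degree is 2.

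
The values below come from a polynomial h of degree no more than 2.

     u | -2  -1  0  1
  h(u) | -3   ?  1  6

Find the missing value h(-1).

-2

The 3 known points determine the degree-2 polynomial uniquely.
Write h(u) = au^2 + bu + c. Substituting each data point gives a linear system:
  4a - 2b + c = -3
  c = 1
  a + b + c = 6
Solving the system yields a = 1, b = 4, c = 1.
So h(u) = u^2 + 4u + 1.
Then h(-1) = -2.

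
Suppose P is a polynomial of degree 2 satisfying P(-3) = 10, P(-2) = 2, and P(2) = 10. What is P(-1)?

Using the Lagrange interpolation formula with nodes -3, -2, 2:
  L_0(n) = (n + 2)(n - 2) / 5
  L_1(n) = (n + 3)(n - 2) / -4
  L_2(n) = (n + 3)(n + 2) / 20
Then P(n) = 10·L_0(n) + 2·L_1(n) + 10·L_2(n).
Expanding and collecting terms gives P(n) = 2n^2 + 2n - 2.
Evaluating at n = -1: P(-1) = -2.

-2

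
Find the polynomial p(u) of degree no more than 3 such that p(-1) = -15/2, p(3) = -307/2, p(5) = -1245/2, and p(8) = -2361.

Using the Lagrange interpolation formula with nodes -1, 3, 5, 8:
  L_0(u) = (u - 3)(u - 5)(u - 8) / -216
  L_1(u) = (u + 1)(u - 5)(u - 8) / 40
  L_2(u) = (u + 1)(u - 3)(u - 8) / -36
  L_3(u) = (u + 1)(u - 3)(u - 5) / 135
Then p(u) = -15/2·L_0(u) - 307/2·L_1(u) - 1245/2·L_2(u) - 2361·L_3(u).
Expanding and collecting terms gives p(u) = -4u³ - 5u² + (3/2)u - 5.
Check: p(8) = -2361. ✓

p(u) = -4u^3 - 5u^2 + (3/2)u - 5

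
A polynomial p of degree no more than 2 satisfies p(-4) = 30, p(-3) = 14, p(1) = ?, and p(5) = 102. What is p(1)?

The 3 known points determine the degree-2 polynomial uniquely.
Write p(x) = ax^2 + bx + c. Substituting each data point gives a linear system:
  16a - 4b + c = 30
  9a - 3b + c = 14
  25a + 5b + c = 102
Solving the system yields a = 3, b = 5, c = 2.
So p(x) = 3x^2 + 5x + 2.
Then p(1) = 10.

10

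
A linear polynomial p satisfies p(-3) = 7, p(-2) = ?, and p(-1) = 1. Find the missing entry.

On equispaced nodes a degree-1 polynomial has vanishing second forward difference, so
  p(-3) - 2·p(-2) + p(-1) = 0.
Substituting the known values and solving for p(-2):
  -2·p(-2) = -8
  p(-2) = 4.

4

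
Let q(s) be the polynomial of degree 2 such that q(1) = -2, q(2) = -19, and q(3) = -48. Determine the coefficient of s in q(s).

1

Write q(s) = as^2 + bs + c. Substituting each data point gives a linear system:
  a + b + c = -2
  4a + 2b + c = -19
  9a + 3b + c = -48
Solving the system yields a = -6, b = 1, c = 3.
So q(s) = -6s² + s + 3.
The coefficient of s is 1.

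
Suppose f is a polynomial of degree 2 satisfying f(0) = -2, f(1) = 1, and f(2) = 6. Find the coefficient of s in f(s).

Write f(s) = as^2 + bs + c. Substituting each data point gives a linear system:
  c = -2
  a + b + c = 1
  4a + 2b + c = 6
Solving the system yields a = 1, b = 2, c = -2.
So f(s) = s^2 + 2s - 2.
The coefficient of s is 2.

2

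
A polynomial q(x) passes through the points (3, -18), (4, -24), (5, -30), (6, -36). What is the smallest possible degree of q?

Forward differences of the values at x = 3, 4, 5, 6:
  q  : -18  -24  -30  -36
  Δ  : -6  -6  -6
  Δ^2: 0  0
  Δ^3: 0
The first differences are constant (-6) and nonzero, while all higher differences vanish, so the minimal degree is 1.

1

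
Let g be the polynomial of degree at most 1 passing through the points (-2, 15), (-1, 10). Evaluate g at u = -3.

Write g(u) = au + b. Substituting each data point gives a linear system:
  -2a + b = 15
  -a + b = 10
Solving the system yields a = -5, b = 5.
So g(u) = -5u + 5.
Then g(-3) = 20.

20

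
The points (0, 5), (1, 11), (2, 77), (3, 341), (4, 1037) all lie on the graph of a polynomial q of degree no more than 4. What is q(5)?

2495

Write q(s) = as^4 + bs^3 + cs^2 + ds + e. Substituting each data point gives a linear system:
  e = 5
  a + b + c + d + e = 11
  16a + 8b + 4c + 2d + e = 77
  81a + 27b + 9c + 3d + e = 341
  256a + 64b + 16c + 4d + e = 1037
Solving the system yields a = 4, b = -1, c = 5, d = -2, e = 5.
So q(s) = 4s^4 - s^3 + 5s^2 - 2s + 5.
Then q(5) = 2495.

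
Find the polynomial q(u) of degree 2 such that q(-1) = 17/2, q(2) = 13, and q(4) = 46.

Using the Lagrange interpolation formula with nodes -1, 2, 4:
  L_0(u) = (u - 2)(u - 4) / 15
  L_1(u) = (u + 1)(u - 4) / -6
  L_2(u) = (u + 1)(u - 2) / 10
Then q(u) = 17/2·L_0(u) + 13·L_1(u) + 46·L_2(u).
Expanding and collecting terms gives q(u) = 3u^2 - (3/2)u + 4.
Check: q(-1) = 17/2. ✓

q(u) = 3u^2 - (3/2)u + 4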